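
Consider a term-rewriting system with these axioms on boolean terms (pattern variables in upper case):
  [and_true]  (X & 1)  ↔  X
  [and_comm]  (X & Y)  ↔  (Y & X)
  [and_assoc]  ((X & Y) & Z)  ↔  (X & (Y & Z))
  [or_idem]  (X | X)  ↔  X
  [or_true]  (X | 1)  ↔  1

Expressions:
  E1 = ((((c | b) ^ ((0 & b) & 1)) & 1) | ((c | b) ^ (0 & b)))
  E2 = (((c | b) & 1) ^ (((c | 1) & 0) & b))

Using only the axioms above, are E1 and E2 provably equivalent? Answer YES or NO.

(1) ((0 & b) & 1)  =[and_true →]=  (0 & b)    ⊢ ((((c | b) ^ (0 & b)) & 1) | ((c | b) ^ (0 & b)))
(2) (((c | b) ^ (0 & b)) & 1)  =[and_true →]=  ((c | b) ^ (0 & b))    ⊢ (((c | b) ^ (0 & b)) | ((c | b) ^ (0 & b)))
(3) (((c | b) ^ (0 & b)) | ((c | b) ^ (0 & b)))  =[or_idem →]=  ((c | b) ^ (0 & b))
(4) 0  =[and_true ←]=  (0 & 1)    ⊢ ((c | b) ^ ((0 & 1) & b))
(5) (0 & 1)  =[and_comm →]=  (1 & 0)    ⊢ ((c | b) ^ ((1 & 0) & b))
(6) (c | b)  =[and_true ←]=  ((c | b) & 1)    ⊢ (((c | b) & 1) ^ ((1 & 0) & b))
(7) 1  =[or_true ←]=  (c | 1)    ⊢ E2

YES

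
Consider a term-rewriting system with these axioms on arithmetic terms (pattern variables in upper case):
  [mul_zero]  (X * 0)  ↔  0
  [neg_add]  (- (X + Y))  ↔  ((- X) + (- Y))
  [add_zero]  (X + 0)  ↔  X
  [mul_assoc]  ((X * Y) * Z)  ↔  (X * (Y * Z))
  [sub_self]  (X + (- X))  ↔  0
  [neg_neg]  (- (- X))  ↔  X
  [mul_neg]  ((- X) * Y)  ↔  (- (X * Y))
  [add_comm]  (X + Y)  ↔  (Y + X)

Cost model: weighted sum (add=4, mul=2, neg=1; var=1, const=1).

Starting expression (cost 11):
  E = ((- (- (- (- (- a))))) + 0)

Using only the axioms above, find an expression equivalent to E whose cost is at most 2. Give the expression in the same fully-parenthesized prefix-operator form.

(- a)   [cost 2]

1. [neg_neg →] (- (- (- a)))  →  (- a);  E = ((- (- (- a))) + 0)
2. [add_zero →] ((- (- (- a))) + 0)  →  (- (- (- a)))
3. [neg_neg →] (- (- (- a)))  →  (- a);  cost 2 ≤ 2, done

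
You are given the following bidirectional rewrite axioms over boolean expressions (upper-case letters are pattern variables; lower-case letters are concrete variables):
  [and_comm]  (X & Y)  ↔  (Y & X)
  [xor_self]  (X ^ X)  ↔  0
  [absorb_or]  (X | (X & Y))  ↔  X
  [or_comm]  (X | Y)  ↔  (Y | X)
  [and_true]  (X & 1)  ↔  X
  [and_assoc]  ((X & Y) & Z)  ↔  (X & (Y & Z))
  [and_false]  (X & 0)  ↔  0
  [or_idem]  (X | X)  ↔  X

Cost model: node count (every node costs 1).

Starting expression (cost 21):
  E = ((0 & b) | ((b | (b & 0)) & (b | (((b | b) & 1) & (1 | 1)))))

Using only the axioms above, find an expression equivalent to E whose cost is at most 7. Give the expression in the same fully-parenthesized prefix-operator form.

((0 & b) | (b & b))   [cost 7]

1. [and_true →] ((b | b) & 1)  →  (b | b);  E = ((0 & b) | ((b | (b & 0)) & (b | ((b | b) & (1 | 1)))))
2. [absorb_or →] (b | (b & 0))  →  b;  E = ((0 & b) | (b & (b | ((b | b) & (1 | 1)))))
3. [or_idem →] (1 | 1)  →  1;  E = ((0 & b) | (b & (b | ((b | b) & 1))))
4. [or_idem →] (b | b)  →  b;  E = ((0 & b) | (b & (b | (b & 1))))
5. [absorb_or →] (b | (b & 1))  →  b;  cost 7 ≤ 7, done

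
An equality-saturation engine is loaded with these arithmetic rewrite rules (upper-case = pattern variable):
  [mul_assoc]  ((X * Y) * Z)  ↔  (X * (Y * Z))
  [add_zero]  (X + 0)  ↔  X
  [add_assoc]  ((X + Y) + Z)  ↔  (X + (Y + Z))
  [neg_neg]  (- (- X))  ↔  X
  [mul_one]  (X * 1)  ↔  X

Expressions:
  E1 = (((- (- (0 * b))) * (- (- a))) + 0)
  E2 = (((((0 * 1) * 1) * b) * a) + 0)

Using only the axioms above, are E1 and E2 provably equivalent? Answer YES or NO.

YES

step 1: add_zero (→) rewrites (((- (- (0 * b))) * (- (- a))) + 0) into ((- (- (0 * b))) * (- (- a)))
step 2: neg_neg (→) rewrites (- (- (0 * b))) into (0 * b), now ((0 * b) * (- (- a)))
step 3: neg_neg (→) rewrites (- (- a)) into a, now ((0 * b) * a)
step 4: add_zero (←) rewrites ((0 * b) * a) into (((0 * b) * a) + 0)
step 5: mul_one (←) rewrites 0 into (0 * 1), now ((((0 * 1) * b) * a) + 0)
step 6: mul_one (←) rewrites 0 into (0 * 1), which is E2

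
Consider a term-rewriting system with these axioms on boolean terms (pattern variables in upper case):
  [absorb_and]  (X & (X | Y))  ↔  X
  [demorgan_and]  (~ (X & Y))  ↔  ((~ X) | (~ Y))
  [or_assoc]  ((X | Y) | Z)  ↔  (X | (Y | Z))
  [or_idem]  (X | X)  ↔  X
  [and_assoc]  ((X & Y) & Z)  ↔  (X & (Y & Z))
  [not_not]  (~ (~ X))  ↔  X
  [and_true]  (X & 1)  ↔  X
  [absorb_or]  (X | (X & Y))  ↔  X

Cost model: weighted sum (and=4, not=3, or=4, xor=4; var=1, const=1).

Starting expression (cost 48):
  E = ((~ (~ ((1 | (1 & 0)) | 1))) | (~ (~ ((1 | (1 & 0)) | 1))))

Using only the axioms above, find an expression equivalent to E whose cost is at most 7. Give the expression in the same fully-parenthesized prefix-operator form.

(~ (~ 1))   [cost 7]

step 1: or_idem (→) rewrites ((~ (~ ((1 | (1 & 0)) | 1))) | (~ (~ ((1 | (1 & 0)) | 1)))) into (~ (~ ((1 | (1 & 0)) | 1)))
step 2: absorb_or (→) rewrites (1 | (1 & 0)) into 1, now (~ (~ (1 | 1)))
step 3: or_idem (→) rewrites (1 | 1) into 1, reaching cost 7 (bound 7)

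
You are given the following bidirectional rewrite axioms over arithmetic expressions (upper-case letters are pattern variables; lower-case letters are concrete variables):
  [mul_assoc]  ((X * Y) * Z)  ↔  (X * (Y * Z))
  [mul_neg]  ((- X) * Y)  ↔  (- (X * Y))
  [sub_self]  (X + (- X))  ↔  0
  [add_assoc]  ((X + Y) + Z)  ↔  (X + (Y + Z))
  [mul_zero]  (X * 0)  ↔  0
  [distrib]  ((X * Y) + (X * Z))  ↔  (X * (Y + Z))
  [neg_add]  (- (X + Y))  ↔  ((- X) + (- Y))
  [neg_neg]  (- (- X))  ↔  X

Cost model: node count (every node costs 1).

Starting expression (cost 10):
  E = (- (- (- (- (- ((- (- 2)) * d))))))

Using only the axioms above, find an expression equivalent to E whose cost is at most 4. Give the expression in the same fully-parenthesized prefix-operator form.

(- (2 * d))   [cost 4]

step 1: neg_neg (→) rewrites (- (- (- (- ((- (- 2)) * d))))) into (- (- ((- (- 2)) * d))), now (- (- (- ((- (- 2)) * d))))
step 2: neg_neg (→) rewrites (- (- ((- (- 2)) * d))) into ((- (- 2)) * d), now (- ((- (- 2)) * d))
step 3: neg_neg (→) rewrites (- (- 2)) into 2, reaching cost 4 (bound 4)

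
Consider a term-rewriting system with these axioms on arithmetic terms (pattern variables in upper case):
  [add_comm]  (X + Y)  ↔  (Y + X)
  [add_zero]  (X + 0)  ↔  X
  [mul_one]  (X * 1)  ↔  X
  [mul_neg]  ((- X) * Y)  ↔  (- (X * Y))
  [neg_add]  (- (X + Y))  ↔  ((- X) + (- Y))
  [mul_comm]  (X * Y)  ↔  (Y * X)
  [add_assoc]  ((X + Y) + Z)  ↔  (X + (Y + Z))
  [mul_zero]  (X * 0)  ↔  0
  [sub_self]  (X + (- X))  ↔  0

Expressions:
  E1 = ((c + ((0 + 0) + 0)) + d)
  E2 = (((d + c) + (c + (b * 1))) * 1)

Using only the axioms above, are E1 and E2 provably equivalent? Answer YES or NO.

All listed rules preserve value, hence provable equivalence implies equal values everywhere; look for a separating assignment.
b=0, c=1, d=0 gives E1 ↦ 1, E2 ↦ 2; values differ ⇒ not provably equivalent.

NO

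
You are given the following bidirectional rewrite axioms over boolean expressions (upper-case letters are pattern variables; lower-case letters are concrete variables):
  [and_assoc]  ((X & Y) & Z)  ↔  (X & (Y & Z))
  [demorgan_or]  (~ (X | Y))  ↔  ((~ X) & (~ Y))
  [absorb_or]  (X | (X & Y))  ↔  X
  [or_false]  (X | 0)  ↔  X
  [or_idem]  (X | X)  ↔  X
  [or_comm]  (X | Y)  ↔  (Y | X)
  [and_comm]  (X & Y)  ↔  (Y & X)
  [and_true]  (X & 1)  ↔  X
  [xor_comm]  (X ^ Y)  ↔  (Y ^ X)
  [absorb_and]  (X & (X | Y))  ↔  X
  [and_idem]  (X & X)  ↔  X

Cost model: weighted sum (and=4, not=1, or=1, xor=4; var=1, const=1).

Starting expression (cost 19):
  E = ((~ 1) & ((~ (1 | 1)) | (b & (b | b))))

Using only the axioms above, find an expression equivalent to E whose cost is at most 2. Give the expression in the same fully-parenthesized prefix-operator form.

(~ 1)   [cost 2]

1. [absorb_and →] (b & (b | b))  →  b;  E = ((~ 1) & ((~ (1 | 1)) | b))
2. [or_idem →] (1 | 1)  →  1;  E = ((~ 1) & ((~ 1) | b))
3. [absorb_and →] ((~ 1) & ((~ 1) | b))  →  (~ 1);  cost 2 ≤ 2, done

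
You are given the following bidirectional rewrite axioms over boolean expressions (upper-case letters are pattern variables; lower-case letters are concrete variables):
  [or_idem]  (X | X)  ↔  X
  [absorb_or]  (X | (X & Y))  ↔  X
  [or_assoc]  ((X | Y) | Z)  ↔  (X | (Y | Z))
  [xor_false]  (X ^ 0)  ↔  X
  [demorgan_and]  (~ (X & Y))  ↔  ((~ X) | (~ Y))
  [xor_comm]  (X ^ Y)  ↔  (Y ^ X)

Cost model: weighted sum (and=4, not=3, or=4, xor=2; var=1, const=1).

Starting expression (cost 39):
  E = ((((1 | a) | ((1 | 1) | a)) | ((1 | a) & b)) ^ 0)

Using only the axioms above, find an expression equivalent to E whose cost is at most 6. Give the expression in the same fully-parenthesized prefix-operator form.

(1 | a)   [cost 6]

(1) (1 | 1)  =[or_idem →]=  1    ⊢ ((((1 | a) | (1 | a)) | ((1 | a) & b)) ^ 0)
(2) ((1 | a) | (1 | a))  =[or_idem →]=  (1 | a)    ⊢ (((1 | a) | ((1 | a) & b)) ^ 0)
(3) (((1 | a) | ((1 | a) & b)) ^ 0)  =[xor_false →]=  ((1 | a) | ((1 | a) & b))
(4) ((1 | a) | ((1 | a) & b))  =[absorb_or →]=  (1 | a)    ⊢ cost 6, within 6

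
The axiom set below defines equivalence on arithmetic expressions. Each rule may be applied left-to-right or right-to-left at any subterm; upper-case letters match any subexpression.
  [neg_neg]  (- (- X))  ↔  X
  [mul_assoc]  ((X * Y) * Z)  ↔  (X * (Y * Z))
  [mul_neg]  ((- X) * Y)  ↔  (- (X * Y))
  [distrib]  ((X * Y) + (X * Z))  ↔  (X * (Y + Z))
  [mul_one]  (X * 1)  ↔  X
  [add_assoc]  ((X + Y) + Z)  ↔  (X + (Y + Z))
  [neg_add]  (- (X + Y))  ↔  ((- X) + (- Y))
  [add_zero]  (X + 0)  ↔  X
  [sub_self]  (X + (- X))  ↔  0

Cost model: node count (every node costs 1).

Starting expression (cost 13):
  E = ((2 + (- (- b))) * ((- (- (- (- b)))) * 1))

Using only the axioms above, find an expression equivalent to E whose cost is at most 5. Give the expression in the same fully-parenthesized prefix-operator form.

((2 + b) * b)   [cost 5]

(1) (- (- (- b)))  =[neg_neg →]=  (- b)    ⊢ ((2 + (- (- b))) * ((- (- b)) * 1))
(2) ((- (- b)) * 1)  =[mul_neg →]=  (- ((- b) * 1))    ⊢ ((2 + (- (- b))) * (- ((- b) * 1)))
(3) (- (- b))  =[neg_neg →]=  b    ⊢ ((2 + b) * (- ((- b) * 1)))
(4) ((- b) * 1)  =[mul_one →]=  (- b)    ⊢ ((2 + b) * (- (- b)))
(5) (- (- b))  =[neg_neg →]=  b    ⊢ cost 5, within 5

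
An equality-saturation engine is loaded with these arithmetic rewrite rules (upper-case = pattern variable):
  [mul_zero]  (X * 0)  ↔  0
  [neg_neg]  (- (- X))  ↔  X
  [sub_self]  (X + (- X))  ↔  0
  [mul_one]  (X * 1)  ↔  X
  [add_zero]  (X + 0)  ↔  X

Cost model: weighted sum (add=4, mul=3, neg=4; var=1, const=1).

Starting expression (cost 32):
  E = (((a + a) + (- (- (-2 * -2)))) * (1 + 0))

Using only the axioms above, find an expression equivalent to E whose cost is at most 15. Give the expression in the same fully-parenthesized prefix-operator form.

((a + a) + (-2 * -2))   [cost 15]

step 1: add_zero (→) rewrites (1 + 0) into 1, now (((a + a) + (- (- (-2 * -2)))) * 1)
step 2: mul_one (→) rewrites (((a + a) + (- (- (-2 * -2)))) * 1) into ((a + a) + (- (- (-2 * -2))))
step 3: neg_neg (→) rewrites (- (- (-2 * -2))) into (-2 * -2), reaching cost 15 (bound 15)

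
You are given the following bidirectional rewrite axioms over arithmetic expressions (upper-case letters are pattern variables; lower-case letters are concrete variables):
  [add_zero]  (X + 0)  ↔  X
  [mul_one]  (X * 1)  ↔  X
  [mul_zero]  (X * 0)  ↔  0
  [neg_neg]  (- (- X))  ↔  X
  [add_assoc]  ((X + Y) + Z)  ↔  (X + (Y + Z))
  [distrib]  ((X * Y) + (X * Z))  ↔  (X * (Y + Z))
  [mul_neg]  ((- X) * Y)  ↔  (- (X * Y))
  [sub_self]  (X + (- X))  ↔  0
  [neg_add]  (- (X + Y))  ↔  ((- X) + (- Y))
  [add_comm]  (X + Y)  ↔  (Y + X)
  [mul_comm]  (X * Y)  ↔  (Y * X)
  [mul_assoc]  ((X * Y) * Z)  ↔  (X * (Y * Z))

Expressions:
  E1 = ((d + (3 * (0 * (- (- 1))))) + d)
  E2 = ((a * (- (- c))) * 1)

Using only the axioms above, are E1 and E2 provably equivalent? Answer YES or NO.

NO

All listed rules preserve value, hence provable equivalence implies equal values everywhere; look for a separating assignment.
a=0, c=0, d=1 gives E1 ↦ 2, E2 ↦ 0; values differ ⇒ not provably equivalent.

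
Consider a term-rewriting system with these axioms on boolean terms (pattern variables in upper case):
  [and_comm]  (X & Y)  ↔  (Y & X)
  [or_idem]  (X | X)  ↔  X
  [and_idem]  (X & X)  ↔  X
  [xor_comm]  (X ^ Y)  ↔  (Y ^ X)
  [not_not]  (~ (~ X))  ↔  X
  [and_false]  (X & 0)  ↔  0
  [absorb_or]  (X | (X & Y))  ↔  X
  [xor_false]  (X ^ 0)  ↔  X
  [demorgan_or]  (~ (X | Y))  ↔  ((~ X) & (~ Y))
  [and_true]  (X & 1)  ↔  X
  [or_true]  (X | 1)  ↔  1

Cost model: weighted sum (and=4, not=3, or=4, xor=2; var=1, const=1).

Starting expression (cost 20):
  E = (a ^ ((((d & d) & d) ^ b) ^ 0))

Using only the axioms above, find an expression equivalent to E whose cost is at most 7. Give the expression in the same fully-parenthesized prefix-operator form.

1. [xor_false →] ((((d & d) & d) ^ b) ^ 0)  →  (((d & d) & d) ^ b);  E = (a ^ (((d & d) & d) ^ b))
2. [and_idem →] (d & d)  →  d;  E = (a ^ ((d & d) ^ b))
3. [and_idem →] (d & d)  →  d;  cost 7 ≤ 7, done

(a ^ (d ^ b))   [cost 7]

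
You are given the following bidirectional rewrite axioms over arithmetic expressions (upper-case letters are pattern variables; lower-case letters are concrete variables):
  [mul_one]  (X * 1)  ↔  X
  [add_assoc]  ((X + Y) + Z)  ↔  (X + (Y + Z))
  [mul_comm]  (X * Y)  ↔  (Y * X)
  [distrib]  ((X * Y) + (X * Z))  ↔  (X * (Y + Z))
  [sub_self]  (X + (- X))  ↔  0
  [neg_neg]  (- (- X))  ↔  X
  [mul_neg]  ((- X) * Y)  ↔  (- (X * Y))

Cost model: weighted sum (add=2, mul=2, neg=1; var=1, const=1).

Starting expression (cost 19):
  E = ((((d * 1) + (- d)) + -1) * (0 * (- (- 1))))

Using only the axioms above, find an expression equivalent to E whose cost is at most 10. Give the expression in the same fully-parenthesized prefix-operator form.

((0 + -1) * (0 * 1))   [cost 10]

step 1: neg_neg (→) rewrites (- (- 1)) into 1, now ((((d * 1) + (- d)) + -1) * (0 * 1))
step 2: mul_one (→) rewrites (d * 1) into d, now (((d + (- d)) + -1) * (0 * 1))
step 3: sub_self (→) rewrites (d + (- d)) into 0, reaching cost 10 (bound 10)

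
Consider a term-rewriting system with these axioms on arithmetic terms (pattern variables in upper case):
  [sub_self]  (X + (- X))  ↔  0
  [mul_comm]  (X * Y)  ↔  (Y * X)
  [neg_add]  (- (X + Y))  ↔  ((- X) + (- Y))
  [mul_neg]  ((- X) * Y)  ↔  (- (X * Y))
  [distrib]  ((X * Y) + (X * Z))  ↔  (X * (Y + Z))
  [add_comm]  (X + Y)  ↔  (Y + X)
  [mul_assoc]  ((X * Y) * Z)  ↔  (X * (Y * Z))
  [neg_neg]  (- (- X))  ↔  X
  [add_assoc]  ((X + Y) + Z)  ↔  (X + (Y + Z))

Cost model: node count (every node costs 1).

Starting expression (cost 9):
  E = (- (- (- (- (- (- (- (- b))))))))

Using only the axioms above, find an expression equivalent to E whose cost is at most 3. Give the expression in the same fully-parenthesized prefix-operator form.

(1) (- (- (- (- (- (- (- (- b))))))))  =[neg_neg →]=  (- (- (- (- (- (- b))))))
(2) (- (- (- (- (- b)))))  =[neg_neg →]=  (- (- (- b)))    ⊢ (- (- (- (- b))))
(3) (- (- (- b)))  =[neg_neg →]=  (- b)    ⊢ cost 3, within 3

(- (- b))   [cost 3]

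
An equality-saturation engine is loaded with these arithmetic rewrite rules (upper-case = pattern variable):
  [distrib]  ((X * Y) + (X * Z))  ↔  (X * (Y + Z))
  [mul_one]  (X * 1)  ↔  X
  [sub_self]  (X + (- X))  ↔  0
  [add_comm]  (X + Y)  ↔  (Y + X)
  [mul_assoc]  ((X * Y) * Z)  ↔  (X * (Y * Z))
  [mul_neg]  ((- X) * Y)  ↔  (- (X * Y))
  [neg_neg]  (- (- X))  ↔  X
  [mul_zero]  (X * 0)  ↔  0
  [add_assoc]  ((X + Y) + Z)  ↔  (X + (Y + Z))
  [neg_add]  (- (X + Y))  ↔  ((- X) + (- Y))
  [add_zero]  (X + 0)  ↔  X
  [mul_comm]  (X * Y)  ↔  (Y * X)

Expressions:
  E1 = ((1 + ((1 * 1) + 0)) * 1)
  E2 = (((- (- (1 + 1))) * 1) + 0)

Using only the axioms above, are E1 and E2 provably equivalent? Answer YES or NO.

step 1: mul_one (→) rewrites ((1 + ((1 * 1) + 0)) * 1) into (1 + ((1 * 1) + 0))
step 2: mul_one (→) rewrites (1 * 1) into 1, now (1 + (1 + 0))
step 3: add_zero (→) rewrites (1 + 0) into 1, now (1 + 1)
step 4: add_zero (←) rewrites (1 + 1) into ((1 + 1) + 0)
step 5: neg_neg (←) rewrites (1 + 1) into (- (- (1 + 1))), now ((- (- (1 + 1))) + 0)
step 6: mul_one (←) rewrites (- (- (1 + 1))) into ((- (- (1 + 1))) * 1), which is E2

YES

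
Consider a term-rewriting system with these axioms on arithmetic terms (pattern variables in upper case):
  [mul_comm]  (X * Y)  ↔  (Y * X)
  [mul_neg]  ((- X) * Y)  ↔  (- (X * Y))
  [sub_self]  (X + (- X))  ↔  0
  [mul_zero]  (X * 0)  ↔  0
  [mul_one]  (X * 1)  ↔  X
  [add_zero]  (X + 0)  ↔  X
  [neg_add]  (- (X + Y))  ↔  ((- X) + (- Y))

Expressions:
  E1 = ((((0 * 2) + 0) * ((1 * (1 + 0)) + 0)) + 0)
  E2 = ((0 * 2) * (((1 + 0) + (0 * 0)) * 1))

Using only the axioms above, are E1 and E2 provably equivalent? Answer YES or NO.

(1) (1 + 0)  =[add_zero →]=  1    ⊢ ((((0 * 2) + 0) * ((1 * 1) + 0)) + 0)
(2) (1 * 1)  =[mul_one →]=  1    ⊢ ((((0 * 2) + 0) * (1 + 0)) + 0)
(3) ((0 * 2) + 0)  =[add_zero →]=  (0 * 2)    ⊢ (((0 * 2) * (1 + 0)) + 0)
(4) (((0 * 2) * (1 + 0)) + 0)  =[add_zero →]=  ((0 * 2) * (1 + 0))
(5) (1 + 0)  =[add_zero ←]=  ((1 + 0) + 0)    ⊢ ((0 * 2) * ((1 + 0) + 0))
(6) 0  =[mul_zero ←]=  (0 * 0)    ⊢ ((0 * 2) * ((1 + 0) + (0 * 0)))
(7) ((1 + 0) + (0 * 0))  =[mul_one ←]=  (((1 + 0) + (0 * 0)) * 1)    ⊢ E2

YES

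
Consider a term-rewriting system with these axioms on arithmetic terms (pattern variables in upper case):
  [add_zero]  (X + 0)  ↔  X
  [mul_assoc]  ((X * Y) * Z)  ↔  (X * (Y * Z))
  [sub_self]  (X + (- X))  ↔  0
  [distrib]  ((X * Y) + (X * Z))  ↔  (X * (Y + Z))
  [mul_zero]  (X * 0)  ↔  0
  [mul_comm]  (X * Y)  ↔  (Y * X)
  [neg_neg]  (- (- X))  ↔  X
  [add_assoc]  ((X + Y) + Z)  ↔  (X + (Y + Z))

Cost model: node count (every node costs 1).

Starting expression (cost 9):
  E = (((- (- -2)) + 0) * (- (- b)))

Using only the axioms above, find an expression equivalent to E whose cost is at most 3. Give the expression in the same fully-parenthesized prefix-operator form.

step 1: neg_neg (→) rewrites (- (- -2)) into -2, now ((-2 + 0) * (- (- b)))
step 2: neg_neg (→) rewrites (- (- b)) into b, now ((-2 + 0) * b)
step 3: add_zero (→) rewrites (-2 + 0) into -2, reaching cost 3 (bound 3)

(-2 * b)   [cost 3]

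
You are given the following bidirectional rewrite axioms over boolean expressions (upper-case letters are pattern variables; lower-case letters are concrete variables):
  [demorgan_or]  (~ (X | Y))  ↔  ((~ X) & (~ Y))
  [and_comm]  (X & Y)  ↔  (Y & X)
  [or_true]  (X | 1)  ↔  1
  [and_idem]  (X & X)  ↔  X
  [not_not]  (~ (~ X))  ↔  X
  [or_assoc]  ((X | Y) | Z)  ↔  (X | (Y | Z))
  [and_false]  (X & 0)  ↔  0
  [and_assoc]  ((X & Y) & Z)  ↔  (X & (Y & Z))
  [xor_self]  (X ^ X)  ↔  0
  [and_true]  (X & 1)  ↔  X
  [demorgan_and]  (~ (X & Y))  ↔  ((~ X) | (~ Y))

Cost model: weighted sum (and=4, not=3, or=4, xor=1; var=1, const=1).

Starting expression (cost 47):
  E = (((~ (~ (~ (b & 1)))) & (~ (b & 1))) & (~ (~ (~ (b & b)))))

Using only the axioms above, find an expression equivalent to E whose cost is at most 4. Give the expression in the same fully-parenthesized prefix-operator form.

(1) (~ (~ (b & 1)))  =[not_not →]=  (b & 1)    ⊢ (((~ (b & 1)) & (~ (b & 1))) & (~ (~ (~ (b & b)))))
(2) (~ (~ (b & b)))  =[not_not →]=  (b & b)    ⊢ (((~ (b & 1)) & (~ (b & 1))) & (~ (b & b)))
(3) ((~ (b & 1)) & (~ (b & 1)))  =[and_idem →]=  (~ (b & 1))    ⊢ ((~ (b & 1)) & (~ (b & b)))
(4) (b & 1)  =[and_true →]=  b    ⊢ ((~ b) & (~ (b & b)))
(5) (b & b)  =[and_idem →]=  b    ⊢ ((~ b) & (~ b))
(6) ((~ b) & (~ b))  =[and_idem →]=  (~ b)    ⊢ cost 4, within 4

(~ b)   [cost 4]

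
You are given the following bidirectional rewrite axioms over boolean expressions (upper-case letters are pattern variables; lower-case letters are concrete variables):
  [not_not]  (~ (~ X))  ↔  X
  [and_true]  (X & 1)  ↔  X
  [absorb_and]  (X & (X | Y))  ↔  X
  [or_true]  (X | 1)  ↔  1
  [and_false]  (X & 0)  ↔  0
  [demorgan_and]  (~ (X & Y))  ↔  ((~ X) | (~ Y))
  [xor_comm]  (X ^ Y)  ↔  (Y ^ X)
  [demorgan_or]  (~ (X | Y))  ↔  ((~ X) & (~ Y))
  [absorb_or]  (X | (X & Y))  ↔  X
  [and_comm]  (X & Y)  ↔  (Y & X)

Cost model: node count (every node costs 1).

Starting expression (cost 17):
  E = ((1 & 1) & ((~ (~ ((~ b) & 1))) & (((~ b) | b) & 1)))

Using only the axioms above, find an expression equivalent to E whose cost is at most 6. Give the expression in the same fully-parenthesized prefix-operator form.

1. [and_true →] ((~ b) & 1)  →  (~ b);  E = ((1 & 1) & ((~ (~ (~ b))) & (((~ b) | b) & 1)))
2. [not_not →] (~ (~ b))  →  b;  E = ((1 & 1) & ((~ b) & (((~ b) | b) & 1)))
3. [and_true →] (((~ b) | b) & 1)  →  ((~ b) | b);  E = ((1 & 1) & ((~ b) & ((~ b) | b)))
4. [absorb_and →] ((~ b) & ((~ b) | b))  →  (~ b);  cost 6 ≤ 6, done

((1 & 1) & (~ b))   [cost 6]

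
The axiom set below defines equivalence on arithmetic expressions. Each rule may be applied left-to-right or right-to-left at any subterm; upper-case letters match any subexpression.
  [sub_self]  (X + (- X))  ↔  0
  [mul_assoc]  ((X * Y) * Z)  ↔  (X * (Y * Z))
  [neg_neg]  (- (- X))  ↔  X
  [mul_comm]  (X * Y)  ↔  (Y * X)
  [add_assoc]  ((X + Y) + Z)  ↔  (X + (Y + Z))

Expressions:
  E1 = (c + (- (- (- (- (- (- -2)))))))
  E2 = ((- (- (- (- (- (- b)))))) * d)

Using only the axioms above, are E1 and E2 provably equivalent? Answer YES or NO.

NO

The axioms are sound identities: if E1 ↔* E2 then E1 and E2 evaluate identically under any assignment.
Under b=0, c=0, d=0: E1 evaluates to -2, E2 to 0. Distinct ⇒ no rewrite sequence connects them.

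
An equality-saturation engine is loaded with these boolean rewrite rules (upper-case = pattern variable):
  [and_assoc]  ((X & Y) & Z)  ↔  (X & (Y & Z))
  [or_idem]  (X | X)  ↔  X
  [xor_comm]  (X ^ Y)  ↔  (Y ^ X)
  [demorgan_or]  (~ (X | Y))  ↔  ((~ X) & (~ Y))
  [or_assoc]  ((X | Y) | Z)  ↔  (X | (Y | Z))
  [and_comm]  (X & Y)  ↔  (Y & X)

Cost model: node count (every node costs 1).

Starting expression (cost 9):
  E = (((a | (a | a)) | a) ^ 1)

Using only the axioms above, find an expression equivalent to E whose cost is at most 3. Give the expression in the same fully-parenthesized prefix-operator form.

(1) (a | a)  =[or_idem →]=  a    ⊢ (((a | a) | a) ^ 1)
(2) (a | a)  =[or_idem →]=  a    ⊢ ((a | a) ^ 1)
(3) (a | a)  =[or_idem →]=  a    ⊢ cost 3, within 3

(a ^ 1)   [cost 3]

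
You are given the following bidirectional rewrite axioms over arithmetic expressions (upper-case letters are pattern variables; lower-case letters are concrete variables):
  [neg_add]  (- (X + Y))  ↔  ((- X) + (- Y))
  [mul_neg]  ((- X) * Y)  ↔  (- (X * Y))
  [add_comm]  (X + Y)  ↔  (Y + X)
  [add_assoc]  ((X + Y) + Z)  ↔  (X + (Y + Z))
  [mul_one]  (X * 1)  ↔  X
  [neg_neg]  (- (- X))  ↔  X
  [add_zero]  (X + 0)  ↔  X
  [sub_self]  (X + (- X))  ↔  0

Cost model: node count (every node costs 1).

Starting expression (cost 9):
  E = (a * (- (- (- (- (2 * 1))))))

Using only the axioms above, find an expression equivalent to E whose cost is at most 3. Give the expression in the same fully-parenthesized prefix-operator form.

(1) (- (- (2 * 1)))  =[neg_neg →]=  (2 * 1)    ⊢ (a * (- (- (2 * 1))))
(2) (- (- (2 * 1)))  =[neg_neg →]=  (2 * 1)    ⊢ (a * (2 * 1))
(3) (2 * 1)  =[mul_one →]=  2    ⊢ cost 3, within 3

(a * 2)   [cost 3]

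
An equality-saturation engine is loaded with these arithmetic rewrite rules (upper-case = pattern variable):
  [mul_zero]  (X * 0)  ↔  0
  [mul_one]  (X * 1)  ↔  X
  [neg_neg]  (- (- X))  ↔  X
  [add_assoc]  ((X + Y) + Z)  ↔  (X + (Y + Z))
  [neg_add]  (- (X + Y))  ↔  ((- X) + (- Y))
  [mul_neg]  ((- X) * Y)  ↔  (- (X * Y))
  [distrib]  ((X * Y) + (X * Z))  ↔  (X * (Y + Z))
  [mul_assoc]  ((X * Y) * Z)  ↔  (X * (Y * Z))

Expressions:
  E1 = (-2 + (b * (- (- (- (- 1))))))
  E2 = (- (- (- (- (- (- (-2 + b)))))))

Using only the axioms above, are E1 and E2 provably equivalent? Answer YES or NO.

1. [neg_neg →] (- (- (- 1)))  →  (- 1);  E1 = (-2 + (b * (- (- 1))))
2. [neg_neg →] (- (- 1))  →  1;  E1 = (-2 + (b * 1))
3. [mul_one →] (b * 1)  →  b;  E1 = (-2 + b)
4. [neg_neg ←] (-2 + b)  →  (- (- (-2 + b)))
5. [neg_neg ←] (- (- (-2 + b)))  →  (- (- (- (- (-2 + b)))))
6. [neg_neg ←] (- (- (- (- (-2 + b)))))  →  (- (- (- (- (- (- (-2 + b)))))));  this is E2

YES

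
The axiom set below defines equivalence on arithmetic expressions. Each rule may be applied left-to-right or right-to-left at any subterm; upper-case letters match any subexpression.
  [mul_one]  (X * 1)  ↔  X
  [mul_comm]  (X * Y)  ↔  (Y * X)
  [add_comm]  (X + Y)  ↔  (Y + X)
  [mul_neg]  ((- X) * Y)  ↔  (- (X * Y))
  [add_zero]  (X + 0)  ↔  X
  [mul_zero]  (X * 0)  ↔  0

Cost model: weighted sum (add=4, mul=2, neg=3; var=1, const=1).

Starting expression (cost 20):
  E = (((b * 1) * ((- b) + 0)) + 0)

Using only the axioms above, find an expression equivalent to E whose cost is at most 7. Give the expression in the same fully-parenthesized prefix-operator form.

1. [add_zero →] (((b * 1) * ((- b) + 0)) + 0)  →  ((b * 1) * ((- b) + 0))
2. [mul_one →] (b * 1)  →  b;  E = (b * ((- b) + 0))
3. [add_zero →] ((- b) + 0)  →  (- b);  cost 7 ≤ 7, done

(b * (- b))   [cost 7]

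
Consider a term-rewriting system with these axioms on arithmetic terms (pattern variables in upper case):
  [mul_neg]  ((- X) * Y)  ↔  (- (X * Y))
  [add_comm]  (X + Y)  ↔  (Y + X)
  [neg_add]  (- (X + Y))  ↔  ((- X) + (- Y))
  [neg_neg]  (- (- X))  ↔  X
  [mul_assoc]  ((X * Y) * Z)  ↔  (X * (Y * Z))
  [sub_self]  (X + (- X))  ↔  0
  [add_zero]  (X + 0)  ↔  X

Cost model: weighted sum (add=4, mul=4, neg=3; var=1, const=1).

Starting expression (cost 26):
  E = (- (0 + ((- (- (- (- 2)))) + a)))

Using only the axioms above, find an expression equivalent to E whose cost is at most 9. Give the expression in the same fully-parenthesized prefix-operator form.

(- (2 + a))   [cost 9]

1. [neg_neg →] (- (- (- (- 2))))  →  (- (- 2));  E = (- (0 + ((- (- 2)) + a)))
2. [add_comm →] (0 + ((- (- 2)) + a))  →  (((- (- 2)) + a) + 0);  E = (- (((- (- 2)) + a) + 0))
3. [add_zero →] (((- (- 2)) + a) + 0)  →  ((- (- 2)) + a);  E = (- ((- (- 2)) + a))
4. [neg_neg →] (- (- 2))  →  2;  cost 9 ≤ 9, done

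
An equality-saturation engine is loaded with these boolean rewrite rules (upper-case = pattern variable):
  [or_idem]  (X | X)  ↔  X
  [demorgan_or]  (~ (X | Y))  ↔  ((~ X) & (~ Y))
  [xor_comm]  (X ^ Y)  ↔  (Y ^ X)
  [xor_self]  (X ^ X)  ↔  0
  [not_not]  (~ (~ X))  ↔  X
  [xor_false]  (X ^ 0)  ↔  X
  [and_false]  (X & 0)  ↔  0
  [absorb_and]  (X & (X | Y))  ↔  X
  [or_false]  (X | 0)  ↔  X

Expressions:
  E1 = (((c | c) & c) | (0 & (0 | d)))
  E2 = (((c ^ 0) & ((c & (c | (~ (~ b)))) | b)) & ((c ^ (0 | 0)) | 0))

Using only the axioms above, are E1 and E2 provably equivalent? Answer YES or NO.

YES

(1) (0 & (0 | d))  =[absorb_and →]=  0    ⊢ (((c | c) & c) | 0)
(2) (c | c)  =[or_idem →]=  c    ⊢ ((c & c) | 0)
(3) ((c & c) | 0)  =[or_false →]=  (c & c)
(4) c  =[or_false ←]=  (c | 0)    ⊢ (c & (c | 0))
(5) c  =[absorb_and ←]=  (c & (c | b))    ⊢ ((c & (c | b)) & (c | 0))
(6) c  =[absorb_and ←]=  (c & (c | b))    ⊢ ((c & ((c & (c | b)) | b)) & (c | 0))
(7) c  =[xor_false ←]=  (c ^ 0)    ⊢ ((c & ((c & (c | b)) | b)) & ((c ^ 0) | 0))
(8) 0  =[or_false ←]=  (0 | 0)    ⊢ ((c & ((c & (c | b)) | b)) & ((c ^ (0 | 0)) | 0))
(9) c  =[xor_false ←]=  (c ^ 0)    ⊢ (((c ^ 0) & ((c & (c | b)) | b)) & ((c ^ (0 | 0)) | 0))
(10) b  =[not_not ←]=  (~ (~ b))    ⊢ E2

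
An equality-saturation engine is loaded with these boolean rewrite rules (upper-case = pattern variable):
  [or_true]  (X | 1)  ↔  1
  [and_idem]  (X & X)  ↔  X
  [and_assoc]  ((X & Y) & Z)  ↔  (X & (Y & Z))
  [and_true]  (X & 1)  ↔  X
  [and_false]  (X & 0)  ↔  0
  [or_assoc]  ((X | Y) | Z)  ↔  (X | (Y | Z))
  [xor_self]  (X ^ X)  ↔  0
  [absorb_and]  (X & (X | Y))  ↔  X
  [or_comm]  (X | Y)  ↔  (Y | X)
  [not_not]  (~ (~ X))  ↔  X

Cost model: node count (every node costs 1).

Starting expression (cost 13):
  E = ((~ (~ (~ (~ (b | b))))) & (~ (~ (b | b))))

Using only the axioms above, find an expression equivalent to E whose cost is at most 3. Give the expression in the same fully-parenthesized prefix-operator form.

1. [not_not →] (~ (~ (~ (b | b))))  →  (~ (b | b));  E = ((~ (~ (b | b))) & (~ (~ (b | b))))
2. [and_idem →] ((~ (~ (b | b))) & (~ (~ (b | b))))  →  (~ (~ (b | b)))
3. [not_not →] (~ (~ (b | b)))  →  (b | b);  cost 3 ≤ 3, done

(b | b)   [cost 3]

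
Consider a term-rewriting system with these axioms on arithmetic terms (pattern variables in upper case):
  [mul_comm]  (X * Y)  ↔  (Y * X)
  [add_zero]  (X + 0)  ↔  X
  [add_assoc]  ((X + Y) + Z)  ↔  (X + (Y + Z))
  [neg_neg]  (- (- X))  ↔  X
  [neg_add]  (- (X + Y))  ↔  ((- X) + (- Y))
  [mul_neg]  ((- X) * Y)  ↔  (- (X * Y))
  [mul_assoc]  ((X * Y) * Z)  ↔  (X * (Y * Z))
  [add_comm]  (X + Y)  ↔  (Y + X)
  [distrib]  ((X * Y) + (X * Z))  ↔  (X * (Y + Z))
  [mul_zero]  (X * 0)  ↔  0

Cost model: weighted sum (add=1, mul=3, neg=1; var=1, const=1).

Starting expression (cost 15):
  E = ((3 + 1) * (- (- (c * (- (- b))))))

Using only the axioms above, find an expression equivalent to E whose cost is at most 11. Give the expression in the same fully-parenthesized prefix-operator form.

((3 + 1) * (c * b))   [cost 11]

step 1: neg_neg (→) rewrites (- (- b)) into b, now ((3 + 1) * (- (- (c * b))))
step 2: neg_neg (→) rewrites (- (- (c * b))) into (c * b), reaching cost 11 (bound 11)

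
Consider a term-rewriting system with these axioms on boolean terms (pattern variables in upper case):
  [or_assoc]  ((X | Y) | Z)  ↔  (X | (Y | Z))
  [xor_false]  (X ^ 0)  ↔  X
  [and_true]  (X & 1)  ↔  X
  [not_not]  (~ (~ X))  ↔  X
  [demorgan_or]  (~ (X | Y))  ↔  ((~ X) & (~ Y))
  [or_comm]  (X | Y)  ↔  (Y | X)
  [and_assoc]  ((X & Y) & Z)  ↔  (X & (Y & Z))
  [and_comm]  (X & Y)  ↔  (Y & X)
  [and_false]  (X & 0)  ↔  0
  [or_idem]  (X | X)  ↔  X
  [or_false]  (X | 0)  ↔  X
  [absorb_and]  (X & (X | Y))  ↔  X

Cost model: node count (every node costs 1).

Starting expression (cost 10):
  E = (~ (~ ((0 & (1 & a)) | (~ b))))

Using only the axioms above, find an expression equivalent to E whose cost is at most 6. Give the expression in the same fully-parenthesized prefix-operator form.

((0 & a) | (~ b))   [cost 6]

step 1: not_not (→) rewrites (~ (~ ((0 & (1 & a)) | (~ b)))) into ((0 & (1 & a)) | (~ b))
step 2: and_comm (→) rewrites (1 & a) into (a & 1), now ((0 & (a & 1)) | (~ b))
step 3: and_true (→) rewrites (a & 1) into a, reaching cost 6 (bound 6)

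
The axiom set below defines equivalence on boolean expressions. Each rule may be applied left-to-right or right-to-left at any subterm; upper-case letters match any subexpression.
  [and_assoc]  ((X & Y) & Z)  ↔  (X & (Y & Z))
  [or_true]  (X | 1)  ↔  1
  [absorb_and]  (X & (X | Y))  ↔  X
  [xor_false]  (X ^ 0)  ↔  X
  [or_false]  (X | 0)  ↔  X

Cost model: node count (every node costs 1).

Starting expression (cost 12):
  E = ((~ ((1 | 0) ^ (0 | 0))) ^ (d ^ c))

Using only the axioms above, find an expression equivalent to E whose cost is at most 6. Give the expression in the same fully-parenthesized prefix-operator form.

((~ 1) ^ (d ^ c))   [cost 6]

1. [or_false →] (1 | 0)  →  1;  E = ((~ (1 ^ (0 | 0))) ^ (d ^ c))
2. [or_false →] (0 | 0)  →  0;  E = ((~ (1 ^ 0)) ^ (d ^ c))
3. [xor_false →] (1 ^ 0)  →  1;  cost 6 ≤ 6, done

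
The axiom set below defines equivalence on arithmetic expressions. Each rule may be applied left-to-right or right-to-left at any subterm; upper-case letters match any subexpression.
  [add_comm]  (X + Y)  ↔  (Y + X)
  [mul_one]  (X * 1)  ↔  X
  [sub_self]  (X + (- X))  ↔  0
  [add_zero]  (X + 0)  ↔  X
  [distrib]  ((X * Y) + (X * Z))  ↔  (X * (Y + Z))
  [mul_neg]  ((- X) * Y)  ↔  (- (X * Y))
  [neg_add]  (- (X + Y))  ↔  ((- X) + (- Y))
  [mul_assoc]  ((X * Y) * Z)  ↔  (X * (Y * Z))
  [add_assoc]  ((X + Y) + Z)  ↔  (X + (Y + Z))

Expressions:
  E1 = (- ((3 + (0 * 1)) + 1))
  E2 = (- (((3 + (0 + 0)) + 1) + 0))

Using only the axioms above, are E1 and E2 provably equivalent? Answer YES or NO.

(1) (0 * 1)  =[mul_one →]=  0    ⊢ (- ((3 + 0) + 1))
(2) ((3 + 0) + 1)  =[add_zero ←]=  (((3 + 0) + 1) + 0)    ⊢ (- (((3 + 0) + 1) + 0))
(3) 0  =[add_zero ←]=  (0 + 0)    ⊢ E2

YES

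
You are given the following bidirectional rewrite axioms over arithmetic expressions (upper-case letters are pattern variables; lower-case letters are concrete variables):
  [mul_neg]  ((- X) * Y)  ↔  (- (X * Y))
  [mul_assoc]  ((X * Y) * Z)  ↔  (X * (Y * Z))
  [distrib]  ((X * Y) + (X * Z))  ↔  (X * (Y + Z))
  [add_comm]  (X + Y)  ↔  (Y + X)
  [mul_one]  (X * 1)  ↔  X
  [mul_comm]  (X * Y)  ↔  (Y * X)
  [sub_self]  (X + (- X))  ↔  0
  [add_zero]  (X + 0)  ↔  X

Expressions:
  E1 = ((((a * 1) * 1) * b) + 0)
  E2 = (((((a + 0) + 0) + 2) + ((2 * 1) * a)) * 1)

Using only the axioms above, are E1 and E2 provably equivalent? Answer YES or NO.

Every axiom is a valid identity, so a rewrite proof would force E1 and E2 to agree under every assignment.
At a=0, b=0: E1 = 0 but E2 = 2; they differ, so no derivation exists.

NO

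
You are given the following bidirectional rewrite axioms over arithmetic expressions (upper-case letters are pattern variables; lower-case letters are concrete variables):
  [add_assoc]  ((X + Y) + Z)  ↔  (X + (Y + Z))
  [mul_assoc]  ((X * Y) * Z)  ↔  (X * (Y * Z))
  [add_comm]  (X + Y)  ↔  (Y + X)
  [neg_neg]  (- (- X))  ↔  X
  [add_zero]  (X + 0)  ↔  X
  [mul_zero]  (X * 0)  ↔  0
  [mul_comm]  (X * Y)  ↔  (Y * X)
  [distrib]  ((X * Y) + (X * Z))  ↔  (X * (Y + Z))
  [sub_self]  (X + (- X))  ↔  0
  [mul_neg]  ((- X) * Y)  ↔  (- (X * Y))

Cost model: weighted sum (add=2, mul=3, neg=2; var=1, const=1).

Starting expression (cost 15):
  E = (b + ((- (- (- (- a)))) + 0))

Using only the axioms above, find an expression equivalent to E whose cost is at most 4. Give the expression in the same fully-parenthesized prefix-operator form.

(b + a)   [cost 4]

(1) (- (- (- a)))  =[neg_neg →]=  (- a)    ⊢ (b + ((- (- a)) + 0))
(2) (- (- a))  =[neg_neg →]=  a    ⊢ (b + (a + 0))
(3) (a + 0)  =[add_zero →]=  a    ⊢ cost 4, within 4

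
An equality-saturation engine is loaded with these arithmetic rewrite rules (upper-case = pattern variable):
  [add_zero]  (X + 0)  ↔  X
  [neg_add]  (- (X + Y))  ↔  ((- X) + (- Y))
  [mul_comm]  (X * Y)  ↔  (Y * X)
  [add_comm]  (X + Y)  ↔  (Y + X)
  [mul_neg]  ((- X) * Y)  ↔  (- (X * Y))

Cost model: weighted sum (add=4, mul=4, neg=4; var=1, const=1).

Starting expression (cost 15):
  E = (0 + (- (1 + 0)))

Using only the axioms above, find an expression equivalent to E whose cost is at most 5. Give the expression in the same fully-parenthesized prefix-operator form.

step 1: add_comm (→) rewrites (0 + (- (1 + 0))) into ((- (1 + 0)) + 0)
step 2: add_zero (→) rewrites (1 + 0) into 1, now ((- 1) + 0)
step 3: add_zero (→) rewrites ((- 1) + 0) into (- 1), reaching cost 5 (bound 5)

(- 1)   [cost 5]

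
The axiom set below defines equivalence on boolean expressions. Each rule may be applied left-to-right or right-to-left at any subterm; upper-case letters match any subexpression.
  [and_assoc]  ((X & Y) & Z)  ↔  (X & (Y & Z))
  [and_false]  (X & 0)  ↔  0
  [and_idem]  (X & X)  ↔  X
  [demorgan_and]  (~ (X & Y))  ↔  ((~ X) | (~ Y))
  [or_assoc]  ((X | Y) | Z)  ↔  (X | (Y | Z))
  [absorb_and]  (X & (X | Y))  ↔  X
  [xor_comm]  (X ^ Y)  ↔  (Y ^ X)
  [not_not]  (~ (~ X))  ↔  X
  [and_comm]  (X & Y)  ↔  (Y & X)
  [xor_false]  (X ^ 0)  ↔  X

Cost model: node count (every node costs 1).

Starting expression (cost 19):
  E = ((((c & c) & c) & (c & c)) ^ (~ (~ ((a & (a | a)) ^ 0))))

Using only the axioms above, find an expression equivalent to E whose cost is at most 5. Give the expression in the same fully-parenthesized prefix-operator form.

(1) (~ (~ ((a & (a | a)) ^ 0)))  =[not_not →]=  ((a & (a | a)) ^ 0)    ⊢ ((((c & c) & c) & (c & c)) ^ ((a & (a | a)) ^ 0))
(2) (a & (a | a))  =[absorb_and →]=  a    ⊢ ((((c & c) & c) & (c & c)) ^ (a ^ 0))
(3) (c & c)  =[and_idem →]=  c    ⊢ (((c & c) & (c & c)) ^ (a ^ 0))
(4) (c & c)  =[and_idem →]=  c    ⊢ ((c & (c & c)) ^ (a ^ 0))
(5) (c & (c & c))  =[and_comm →]=  ((c & c) & c)    ⊢ (((c & c) & c) ^ (a ^ 0))
(6) (c & c)  =[and_idem →]=  c    ⊢ ((c & c) ^ (a ^ 0))
(7) (a ^ 0)  =[xor_false →]=  a    ⊢ cost 5, within 5

((c & c) ^ a)   [cost 5]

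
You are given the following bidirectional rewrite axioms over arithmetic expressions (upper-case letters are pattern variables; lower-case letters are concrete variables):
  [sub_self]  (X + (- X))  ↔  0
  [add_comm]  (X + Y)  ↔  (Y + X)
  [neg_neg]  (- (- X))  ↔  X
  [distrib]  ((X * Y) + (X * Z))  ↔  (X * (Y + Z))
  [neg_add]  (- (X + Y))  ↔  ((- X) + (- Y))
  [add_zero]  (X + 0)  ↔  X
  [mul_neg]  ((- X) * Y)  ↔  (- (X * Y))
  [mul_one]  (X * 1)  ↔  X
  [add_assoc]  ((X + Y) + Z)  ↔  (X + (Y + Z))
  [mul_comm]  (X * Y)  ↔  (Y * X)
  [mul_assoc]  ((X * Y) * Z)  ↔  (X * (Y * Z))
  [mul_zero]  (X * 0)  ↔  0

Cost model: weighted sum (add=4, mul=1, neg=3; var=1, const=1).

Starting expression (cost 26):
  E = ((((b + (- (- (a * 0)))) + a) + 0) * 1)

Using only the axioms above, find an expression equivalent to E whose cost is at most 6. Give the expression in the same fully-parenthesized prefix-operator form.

1. [neg_neg →] (- (- (a * 0)))  →  (a * 0);  E = ((((b + (a * 0)) + a) + 0) * 1)
2. [mul_zero →] (a * 0)  →  0;  E = ((((b + 0) + a) + 0) * 1)
3. [mul_one →] ((((b + 0) + a) + 0) * 1)  →  (((b + 0) + a) + 0)
4. [add_assoc →] (((b + 0) + a) + 0)  →  ((b + 0) + (a + 0))
5. [add_zero →] (a + 0)  →  a;  E = ((b + 0) + a)
6. [add_zero →] (b + 0)  →  b;  cost 6 ≤ 6, done

(b + a)   [cost 6]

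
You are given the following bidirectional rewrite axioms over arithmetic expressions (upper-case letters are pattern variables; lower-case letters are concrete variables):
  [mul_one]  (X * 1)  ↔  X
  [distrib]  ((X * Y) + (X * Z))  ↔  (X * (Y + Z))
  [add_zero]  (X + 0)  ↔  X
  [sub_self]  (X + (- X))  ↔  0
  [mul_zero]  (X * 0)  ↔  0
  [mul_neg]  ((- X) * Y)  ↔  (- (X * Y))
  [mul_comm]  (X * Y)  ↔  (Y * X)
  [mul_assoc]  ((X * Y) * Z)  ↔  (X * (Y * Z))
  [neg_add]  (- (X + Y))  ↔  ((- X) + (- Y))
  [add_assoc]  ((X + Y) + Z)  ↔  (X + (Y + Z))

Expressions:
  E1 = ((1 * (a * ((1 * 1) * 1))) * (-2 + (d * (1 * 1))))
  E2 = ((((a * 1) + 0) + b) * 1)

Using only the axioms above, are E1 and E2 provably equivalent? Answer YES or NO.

NO

All listed rules preserve value, hence provable equivalence implies equal values everywhere; look for a separating assignment.
a=0, b=1, d=0 gives E1 ↦ 0, E2 ↦ 1; values differ ⇒ not provably equivalent.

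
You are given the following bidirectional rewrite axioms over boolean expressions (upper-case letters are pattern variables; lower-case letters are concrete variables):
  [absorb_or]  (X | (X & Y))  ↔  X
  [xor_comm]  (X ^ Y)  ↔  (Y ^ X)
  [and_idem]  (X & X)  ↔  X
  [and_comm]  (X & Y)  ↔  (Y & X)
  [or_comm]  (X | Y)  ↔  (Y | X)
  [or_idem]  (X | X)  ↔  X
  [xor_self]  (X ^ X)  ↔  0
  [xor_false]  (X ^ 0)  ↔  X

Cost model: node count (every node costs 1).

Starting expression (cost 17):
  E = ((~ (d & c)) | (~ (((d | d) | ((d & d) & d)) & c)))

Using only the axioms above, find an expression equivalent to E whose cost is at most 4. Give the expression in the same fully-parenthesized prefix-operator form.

(~ (d & c))   [cost 4]

(1) (d & d)  =[and_idem →]=  d    ⊢ ((~ (d & c)) | (~ (((d | d) | (d & d)) & c)))
(2) ((d | d) | (d & d))  =[or_comm →]=  ((d & d) | (d | d))    ⊢ ((~ (d & c)) | (~ (((d & d) | (d | d)) & c)))
(3) (d | d)  =[or_idem →]=  d    ⊢ ((~ (d & c)) | (~ (((d & d) | d) & c)))
(4) (d & d)  =[and_idem →]=  d    ⊢ ((~ (d & c)) | (~ ((d | d) & c)))
(5) (d | d)  =[or_idem →]=  d    ⊢ ((~ (d & c)) | (~ (d & c)))
(6) ((~ (d & c)) | (~ (d & c)))  =[or_idem →]=  (~ (d & c))    ⊢ cost 4, within 4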